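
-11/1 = -11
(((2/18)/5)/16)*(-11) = -0.02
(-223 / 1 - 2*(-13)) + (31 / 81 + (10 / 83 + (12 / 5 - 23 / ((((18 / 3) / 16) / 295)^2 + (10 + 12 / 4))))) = -476715918620276 / 2433887654535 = -195.87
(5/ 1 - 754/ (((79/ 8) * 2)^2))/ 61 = 19141/ 380701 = 0.05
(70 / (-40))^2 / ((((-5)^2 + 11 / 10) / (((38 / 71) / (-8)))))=-4655 / 592992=-0.01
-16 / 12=-4 / 3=-1.33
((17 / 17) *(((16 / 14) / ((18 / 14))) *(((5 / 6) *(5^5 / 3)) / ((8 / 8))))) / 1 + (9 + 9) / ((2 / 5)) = 66145 / 81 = 816.60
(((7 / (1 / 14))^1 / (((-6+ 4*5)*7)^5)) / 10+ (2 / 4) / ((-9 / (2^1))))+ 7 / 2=3.39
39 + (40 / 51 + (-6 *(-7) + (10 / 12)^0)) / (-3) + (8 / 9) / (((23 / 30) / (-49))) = -114038 / 3519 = -32.41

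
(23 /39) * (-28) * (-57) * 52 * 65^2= 206788400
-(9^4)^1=-6561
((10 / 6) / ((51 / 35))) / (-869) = -175 / 132957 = -0.00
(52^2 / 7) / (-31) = -2704 / 217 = -12.46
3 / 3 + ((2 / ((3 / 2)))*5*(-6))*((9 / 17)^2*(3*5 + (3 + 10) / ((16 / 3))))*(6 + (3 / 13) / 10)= -17679989 / 15028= -1176.47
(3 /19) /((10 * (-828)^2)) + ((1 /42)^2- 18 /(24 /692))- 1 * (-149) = -787209195431 /2127595680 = -370.00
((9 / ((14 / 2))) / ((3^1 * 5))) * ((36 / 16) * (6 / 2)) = 81 / 140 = 0.58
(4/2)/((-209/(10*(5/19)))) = -100/3971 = -0.03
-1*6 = -6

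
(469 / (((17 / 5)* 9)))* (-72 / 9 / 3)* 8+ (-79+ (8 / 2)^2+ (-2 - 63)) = -208832 / 459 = -454.97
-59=-59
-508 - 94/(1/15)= -1918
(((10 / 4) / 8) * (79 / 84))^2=156025 / 1806336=0.09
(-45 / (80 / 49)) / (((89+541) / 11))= -77 / 160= -0.48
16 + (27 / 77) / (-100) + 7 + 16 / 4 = 207873 / 7700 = 27.00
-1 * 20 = -20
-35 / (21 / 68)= -340 / 3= -113.33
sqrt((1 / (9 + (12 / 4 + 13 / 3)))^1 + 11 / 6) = sqrt(3342) / 42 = 1.38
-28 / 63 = -0.44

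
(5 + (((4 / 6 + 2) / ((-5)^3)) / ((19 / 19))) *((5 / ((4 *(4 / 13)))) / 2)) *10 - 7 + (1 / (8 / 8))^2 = 1307 / 30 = 43.57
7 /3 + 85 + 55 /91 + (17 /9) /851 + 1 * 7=66170201 /696969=94.94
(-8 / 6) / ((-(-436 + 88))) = -1 / 261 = -0.00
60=60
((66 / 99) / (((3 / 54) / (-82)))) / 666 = -164 / 111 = -1.48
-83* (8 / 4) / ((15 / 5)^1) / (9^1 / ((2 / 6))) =-166 / 81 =-2.05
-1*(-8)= 8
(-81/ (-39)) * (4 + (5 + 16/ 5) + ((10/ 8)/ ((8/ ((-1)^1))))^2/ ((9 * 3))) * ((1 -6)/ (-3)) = 1686653/ 39936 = 42.23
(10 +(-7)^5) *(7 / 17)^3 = -5761371 / 4913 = -1172.68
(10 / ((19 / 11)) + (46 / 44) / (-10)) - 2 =15403 / 4180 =3.68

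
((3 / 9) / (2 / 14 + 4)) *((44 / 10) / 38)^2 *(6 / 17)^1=1694 / 4449325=0.00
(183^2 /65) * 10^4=66978000 /13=5152153.85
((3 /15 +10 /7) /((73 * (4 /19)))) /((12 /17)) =6137 /40880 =0.15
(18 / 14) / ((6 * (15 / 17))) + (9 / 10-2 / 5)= 26 / 35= 0.74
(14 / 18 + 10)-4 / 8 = 185 / 18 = 10.28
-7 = -7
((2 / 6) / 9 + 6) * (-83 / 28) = -13529 / 756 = -17.90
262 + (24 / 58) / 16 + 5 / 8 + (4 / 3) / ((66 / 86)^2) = 200790517 / 757944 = 264.91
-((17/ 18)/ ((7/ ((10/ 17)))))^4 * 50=-31250/ 15752961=-0.00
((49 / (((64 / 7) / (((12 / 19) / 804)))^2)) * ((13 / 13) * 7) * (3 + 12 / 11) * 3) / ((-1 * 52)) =-2268945 / 3796756840448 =-0.00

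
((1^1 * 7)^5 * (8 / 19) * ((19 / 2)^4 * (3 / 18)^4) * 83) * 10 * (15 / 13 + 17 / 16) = 22054642635095 / 269568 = 81814765.24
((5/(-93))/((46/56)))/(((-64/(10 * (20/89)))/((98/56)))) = 6125/1522968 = 0.00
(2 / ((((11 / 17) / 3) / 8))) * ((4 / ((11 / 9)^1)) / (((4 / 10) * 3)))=24480 / 121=202.31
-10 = -10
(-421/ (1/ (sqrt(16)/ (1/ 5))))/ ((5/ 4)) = -6736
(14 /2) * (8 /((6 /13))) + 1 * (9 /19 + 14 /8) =28171 /228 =123.56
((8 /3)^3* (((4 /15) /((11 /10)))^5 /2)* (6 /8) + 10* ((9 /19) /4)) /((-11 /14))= -111506681587 /73613674233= -1.51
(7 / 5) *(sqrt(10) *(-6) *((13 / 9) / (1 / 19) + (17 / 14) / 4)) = -2797 *sqrt(10) / 12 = -737.07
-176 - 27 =-203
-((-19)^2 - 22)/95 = -339/95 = -3.57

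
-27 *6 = -162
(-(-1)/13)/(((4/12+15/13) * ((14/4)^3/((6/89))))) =72/885283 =0.00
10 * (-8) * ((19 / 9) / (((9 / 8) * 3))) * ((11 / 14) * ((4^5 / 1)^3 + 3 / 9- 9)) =-215435557828480 / 5103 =-42217432457.08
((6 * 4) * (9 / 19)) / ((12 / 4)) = 72 / 19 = 3.79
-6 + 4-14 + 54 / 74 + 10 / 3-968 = -108773 / 111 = -979.94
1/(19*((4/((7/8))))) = 7/608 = 0.01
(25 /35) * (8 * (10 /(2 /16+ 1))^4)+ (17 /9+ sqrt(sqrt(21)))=35678.03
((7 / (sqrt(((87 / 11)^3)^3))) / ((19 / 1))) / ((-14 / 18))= -14641*sqrt(957) / 10522219437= -0.00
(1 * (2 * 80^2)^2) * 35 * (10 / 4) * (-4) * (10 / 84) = -20480000000 / 3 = -6826666666.67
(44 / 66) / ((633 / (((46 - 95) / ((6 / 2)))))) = -98 / 5697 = -0.02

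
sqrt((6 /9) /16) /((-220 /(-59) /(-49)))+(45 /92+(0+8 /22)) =863 /1012-2891 * sqrt(6) /2640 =-1.83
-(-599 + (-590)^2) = -347501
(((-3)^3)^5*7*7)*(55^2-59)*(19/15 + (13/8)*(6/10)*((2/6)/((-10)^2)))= -2648263961417.10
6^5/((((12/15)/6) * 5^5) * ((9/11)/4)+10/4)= 85536/965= 88.64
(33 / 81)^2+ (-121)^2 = 10673410 / 729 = 14641.17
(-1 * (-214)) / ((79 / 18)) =3852 / 79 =48.76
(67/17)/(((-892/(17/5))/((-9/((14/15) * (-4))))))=-1809/49952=-0.04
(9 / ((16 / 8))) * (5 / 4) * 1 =45 / 8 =5.62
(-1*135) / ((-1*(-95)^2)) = 0.01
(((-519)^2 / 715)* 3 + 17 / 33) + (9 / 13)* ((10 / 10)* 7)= 2435749 / 2145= 1135.55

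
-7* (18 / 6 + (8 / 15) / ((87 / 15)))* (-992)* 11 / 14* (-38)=-55771232 / 87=-641048.64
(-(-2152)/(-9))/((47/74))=-159248/423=-376.47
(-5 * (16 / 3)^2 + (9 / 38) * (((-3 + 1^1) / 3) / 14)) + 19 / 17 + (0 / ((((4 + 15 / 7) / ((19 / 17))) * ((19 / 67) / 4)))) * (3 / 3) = -5743133 / 40698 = -141.12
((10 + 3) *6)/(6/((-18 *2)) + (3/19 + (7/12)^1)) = 17784/131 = 135.76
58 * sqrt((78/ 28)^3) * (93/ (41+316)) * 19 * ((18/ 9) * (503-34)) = 44632653 * sqrt(546)/ 833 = 1251999.12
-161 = -161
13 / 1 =13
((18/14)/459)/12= 1/4284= 0.00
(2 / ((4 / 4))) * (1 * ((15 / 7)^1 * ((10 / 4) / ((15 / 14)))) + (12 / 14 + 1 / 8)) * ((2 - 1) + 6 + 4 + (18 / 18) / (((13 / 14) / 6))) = 76045 / 364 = 208.91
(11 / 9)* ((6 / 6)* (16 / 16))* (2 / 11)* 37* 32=2368 / 9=263.11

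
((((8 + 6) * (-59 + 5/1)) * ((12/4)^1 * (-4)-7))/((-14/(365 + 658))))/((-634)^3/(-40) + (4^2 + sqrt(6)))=-167175209513070/1014746950038499 + 26239950 * sqrt(6)/1014746950038499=-0.16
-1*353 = -353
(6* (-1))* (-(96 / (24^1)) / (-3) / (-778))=4 / 389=0.01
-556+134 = -422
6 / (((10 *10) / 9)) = 27 / 50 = 0.54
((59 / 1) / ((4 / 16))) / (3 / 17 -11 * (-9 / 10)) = 40120 / 1713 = 23.42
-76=-76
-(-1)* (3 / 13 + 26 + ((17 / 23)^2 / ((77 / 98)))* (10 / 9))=18384491 / 680823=27.00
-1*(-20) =20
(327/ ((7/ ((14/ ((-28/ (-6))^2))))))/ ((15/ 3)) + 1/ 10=1496/ 245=6.11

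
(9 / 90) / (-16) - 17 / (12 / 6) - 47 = -8881 / 160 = -55.51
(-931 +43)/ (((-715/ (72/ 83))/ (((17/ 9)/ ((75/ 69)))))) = 2777664/ 1483625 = 1.87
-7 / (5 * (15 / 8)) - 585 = -43931 / 75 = -585.75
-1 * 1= -1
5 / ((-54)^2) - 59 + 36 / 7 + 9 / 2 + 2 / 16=-2009783 / 40824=-49.23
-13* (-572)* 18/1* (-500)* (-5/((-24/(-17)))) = 237022500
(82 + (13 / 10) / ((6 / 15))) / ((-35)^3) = -341 / 171500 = -0.00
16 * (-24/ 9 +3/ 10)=-568/ 15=-37.87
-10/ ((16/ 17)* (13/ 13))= -85/ 8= -10.62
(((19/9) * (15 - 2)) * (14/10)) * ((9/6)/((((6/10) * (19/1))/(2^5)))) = 1456/9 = 161.78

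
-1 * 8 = -8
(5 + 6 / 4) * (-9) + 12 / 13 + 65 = 193 / 26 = 7.42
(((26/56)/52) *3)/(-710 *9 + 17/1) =-3/713776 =-0.00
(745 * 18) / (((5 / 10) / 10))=268200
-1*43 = -43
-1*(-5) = 5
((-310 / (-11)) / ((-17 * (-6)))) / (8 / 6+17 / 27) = 1395 / 9911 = 0.14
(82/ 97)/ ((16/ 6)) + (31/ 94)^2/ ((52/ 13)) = 1180045/ 3428368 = 0.34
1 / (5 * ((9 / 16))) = 16 / 45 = 0.36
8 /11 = 0.73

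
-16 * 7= -112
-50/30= -5/3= -1.67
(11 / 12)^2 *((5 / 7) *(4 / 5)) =0.48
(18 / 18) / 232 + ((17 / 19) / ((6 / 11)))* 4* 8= 694201 / 13224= 52.50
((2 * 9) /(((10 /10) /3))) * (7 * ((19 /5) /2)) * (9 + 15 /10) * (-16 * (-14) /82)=4223016 /205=20600.08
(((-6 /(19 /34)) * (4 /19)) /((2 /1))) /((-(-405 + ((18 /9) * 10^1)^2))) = -408 /1805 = -0.23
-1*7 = -7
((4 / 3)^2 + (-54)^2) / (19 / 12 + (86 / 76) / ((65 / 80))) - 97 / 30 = 86197721 / 88210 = 977.19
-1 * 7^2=-49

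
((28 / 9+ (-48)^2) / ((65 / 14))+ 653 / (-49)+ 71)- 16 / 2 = 15667994 / 28665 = 546.59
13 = 13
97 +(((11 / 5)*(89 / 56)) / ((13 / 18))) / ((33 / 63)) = 106.24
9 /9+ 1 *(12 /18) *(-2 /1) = -1 /3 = -0.33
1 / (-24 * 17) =-1 / 408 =-0.00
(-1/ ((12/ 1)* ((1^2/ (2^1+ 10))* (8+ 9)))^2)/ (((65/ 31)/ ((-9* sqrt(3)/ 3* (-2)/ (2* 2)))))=-93* sqrt(3)/ 37570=-0.00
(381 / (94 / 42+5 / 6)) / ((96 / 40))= 4445 / 86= 51.69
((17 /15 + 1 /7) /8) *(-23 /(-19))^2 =35443 /151620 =0.23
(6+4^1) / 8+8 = 37 / 4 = 9.25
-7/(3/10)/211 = -70/633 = -0.11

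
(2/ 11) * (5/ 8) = 5/ 44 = 0.11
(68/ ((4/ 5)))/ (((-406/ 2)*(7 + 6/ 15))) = -425/ 7511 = -0.06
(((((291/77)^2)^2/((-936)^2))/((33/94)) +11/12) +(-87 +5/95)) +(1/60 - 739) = -163899210557642789/198662489785760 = -825.01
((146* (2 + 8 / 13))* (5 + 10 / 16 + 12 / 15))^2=101720809969 / 16900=6018982.84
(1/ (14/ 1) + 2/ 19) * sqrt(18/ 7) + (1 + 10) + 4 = 141 * sqrt(14)/ 1862 + 15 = 15.28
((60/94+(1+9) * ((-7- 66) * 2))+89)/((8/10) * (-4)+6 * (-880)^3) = 46005/137267931536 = 0.00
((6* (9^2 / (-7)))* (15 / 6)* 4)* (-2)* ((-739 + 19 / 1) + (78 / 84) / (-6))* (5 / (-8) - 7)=1494479565 / 196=7624895.74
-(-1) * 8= 8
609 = 609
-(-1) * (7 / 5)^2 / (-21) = -7 / 75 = -0.09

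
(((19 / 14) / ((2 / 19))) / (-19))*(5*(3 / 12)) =-95 / 112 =-0.85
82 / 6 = 41 / 3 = 13.67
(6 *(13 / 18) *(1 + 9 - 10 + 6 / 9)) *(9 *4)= 104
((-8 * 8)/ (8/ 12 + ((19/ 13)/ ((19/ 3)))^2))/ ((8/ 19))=-77064/ 365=-211.13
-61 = -61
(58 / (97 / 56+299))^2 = 10549504 / 283619281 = 0.04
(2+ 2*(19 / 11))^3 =216000 / 1331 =162.28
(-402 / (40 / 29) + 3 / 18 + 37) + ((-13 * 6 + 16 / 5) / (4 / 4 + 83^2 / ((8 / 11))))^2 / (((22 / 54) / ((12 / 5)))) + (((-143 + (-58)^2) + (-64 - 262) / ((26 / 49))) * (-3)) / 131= -313.98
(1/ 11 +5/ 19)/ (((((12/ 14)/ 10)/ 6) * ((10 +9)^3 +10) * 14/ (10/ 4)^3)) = 23125/ 5742484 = 0.00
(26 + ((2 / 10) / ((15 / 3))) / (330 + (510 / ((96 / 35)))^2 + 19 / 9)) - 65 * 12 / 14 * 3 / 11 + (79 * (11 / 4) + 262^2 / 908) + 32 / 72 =304.10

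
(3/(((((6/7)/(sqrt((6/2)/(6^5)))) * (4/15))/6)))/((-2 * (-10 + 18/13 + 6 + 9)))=-455 * sqrt(2)/5312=-0.12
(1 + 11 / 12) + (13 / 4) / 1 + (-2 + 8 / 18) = 65 / 18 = 3.61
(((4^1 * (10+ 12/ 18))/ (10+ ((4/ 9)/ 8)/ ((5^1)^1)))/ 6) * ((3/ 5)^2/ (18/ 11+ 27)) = 1408/ 157675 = 0.01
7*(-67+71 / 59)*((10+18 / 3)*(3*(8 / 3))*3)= -10434816 / 59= -176861.29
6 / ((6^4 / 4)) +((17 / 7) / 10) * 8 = 3707 / 1890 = 1.96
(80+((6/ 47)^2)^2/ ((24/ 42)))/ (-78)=-1.03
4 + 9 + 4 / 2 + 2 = 17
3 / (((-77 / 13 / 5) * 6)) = -65 / 154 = -0.42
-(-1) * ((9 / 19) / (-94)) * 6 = -27 / 893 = -0.03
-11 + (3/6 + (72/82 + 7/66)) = -12875/1353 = -9.52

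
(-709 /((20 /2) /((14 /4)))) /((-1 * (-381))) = -4963 /7620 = -0.65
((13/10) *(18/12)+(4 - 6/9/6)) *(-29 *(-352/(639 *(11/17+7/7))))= 11399146/201285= 56.63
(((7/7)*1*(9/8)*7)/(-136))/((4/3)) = -189/4352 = -0.04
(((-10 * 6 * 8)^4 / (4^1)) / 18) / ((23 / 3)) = 2211840000 / 23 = 96166956.52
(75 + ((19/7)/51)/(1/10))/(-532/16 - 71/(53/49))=-1143316/1496901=-0.76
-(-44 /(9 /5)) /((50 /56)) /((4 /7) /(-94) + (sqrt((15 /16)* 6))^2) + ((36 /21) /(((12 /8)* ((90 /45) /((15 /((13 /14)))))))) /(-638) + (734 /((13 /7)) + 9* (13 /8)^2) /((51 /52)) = 324345847804141 /750678991920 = 432.07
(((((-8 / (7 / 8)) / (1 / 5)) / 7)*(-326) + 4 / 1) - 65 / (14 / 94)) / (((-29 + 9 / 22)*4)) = -914441 / 61642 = -14.83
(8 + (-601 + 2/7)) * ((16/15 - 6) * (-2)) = -204684/35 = -5848.11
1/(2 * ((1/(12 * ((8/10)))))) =24/5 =4.80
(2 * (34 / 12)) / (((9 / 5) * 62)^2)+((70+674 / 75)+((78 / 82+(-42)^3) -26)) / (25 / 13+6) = -921485335228037 / 98616762900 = -9344.10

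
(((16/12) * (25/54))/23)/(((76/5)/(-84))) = -1750/11799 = -0.15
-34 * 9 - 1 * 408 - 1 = -715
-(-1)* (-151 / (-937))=151 / 937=0.16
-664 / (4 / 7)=-1162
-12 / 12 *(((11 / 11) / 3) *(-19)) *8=152 / 3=50.67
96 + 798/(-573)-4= 90.61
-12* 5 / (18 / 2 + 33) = -10 / 7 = -1.43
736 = 736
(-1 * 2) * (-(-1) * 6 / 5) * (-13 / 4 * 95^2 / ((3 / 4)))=93860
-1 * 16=-16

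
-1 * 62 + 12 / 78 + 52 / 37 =-29072 / 481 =-60.44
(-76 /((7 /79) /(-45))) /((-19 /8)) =-113760 /7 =-16251.43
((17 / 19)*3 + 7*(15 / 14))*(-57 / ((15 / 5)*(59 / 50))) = -9675 / 59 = -163.98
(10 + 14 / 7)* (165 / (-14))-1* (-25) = -815 / 7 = -116.43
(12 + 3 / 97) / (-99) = -389 / 3201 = -0.12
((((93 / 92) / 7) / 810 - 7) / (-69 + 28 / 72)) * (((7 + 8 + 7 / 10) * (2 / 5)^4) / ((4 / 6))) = 191089253 / 3106796875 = 0.06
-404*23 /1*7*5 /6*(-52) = 8455720 /3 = 2818573.33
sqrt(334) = 18.28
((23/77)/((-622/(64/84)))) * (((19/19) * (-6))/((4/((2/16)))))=0.00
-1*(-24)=24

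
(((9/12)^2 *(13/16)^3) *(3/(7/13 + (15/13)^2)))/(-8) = -10024911/165675008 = -0.06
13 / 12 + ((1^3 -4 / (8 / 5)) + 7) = 79 / 12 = 6.58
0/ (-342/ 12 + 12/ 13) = 0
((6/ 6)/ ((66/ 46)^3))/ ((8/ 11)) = 12167/ 26136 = 0.47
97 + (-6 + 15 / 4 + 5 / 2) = 389 / 4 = 97.25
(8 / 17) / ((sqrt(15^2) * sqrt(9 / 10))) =8 * sqrt(10) / 765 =0.03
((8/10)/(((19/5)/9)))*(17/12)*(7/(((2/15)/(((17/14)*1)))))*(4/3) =4335/19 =228.16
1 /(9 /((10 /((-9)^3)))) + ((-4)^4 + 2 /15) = 8402404 /32805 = 256.13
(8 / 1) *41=328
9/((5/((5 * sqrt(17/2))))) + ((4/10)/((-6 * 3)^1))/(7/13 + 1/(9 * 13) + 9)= -13/5585 + 9 * sqrt(34)/2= 26.24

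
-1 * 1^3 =-1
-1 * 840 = -840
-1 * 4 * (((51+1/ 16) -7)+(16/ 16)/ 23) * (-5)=81155/ 92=882.12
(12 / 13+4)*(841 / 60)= 13456 / 195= 69.01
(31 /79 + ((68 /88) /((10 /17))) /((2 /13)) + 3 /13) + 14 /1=10466359 /451880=23.16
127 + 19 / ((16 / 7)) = 2165 / 16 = 135.31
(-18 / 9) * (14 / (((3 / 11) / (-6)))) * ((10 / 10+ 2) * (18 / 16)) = 2079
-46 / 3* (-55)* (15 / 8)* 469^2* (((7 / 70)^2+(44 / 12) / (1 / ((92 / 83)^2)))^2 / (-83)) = -4845390932251823529037 / 56722185259200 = -85423206.28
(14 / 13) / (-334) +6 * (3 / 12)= 6499 / 4342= 1.50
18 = 18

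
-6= -6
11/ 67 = 0.16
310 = 310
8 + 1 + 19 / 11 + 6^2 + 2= 536 / 11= 48.73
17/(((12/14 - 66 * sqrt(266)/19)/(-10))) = 11305/248961+45815 * sqrt(266)/248961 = 3.05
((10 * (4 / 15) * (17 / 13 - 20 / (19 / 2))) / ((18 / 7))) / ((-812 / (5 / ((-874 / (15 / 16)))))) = -4925 / 901506528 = -0.00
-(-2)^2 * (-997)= 3988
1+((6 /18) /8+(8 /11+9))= 2843 /264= 10.77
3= 3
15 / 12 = 5 / 4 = 1.25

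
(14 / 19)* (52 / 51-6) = -3556 / 969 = -3.67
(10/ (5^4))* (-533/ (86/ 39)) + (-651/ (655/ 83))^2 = 6801.25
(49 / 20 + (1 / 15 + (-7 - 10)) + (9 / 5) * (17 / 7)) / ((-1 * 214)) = 0.05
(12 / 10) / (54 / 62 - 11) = -93 / 785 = -0.12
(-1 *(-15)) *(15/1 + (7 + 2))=360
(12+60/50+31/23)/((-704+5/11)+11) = -18403/876070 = -0.02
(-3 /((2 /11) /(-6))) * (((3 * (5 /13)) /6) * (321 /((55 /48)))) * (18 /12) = 8000.31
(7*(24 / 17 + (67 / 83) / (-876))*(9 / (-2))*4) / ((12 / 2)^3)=-12206971 / 14832432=-0.82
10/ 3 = 3.33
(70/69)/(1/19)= 1330/69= 19.28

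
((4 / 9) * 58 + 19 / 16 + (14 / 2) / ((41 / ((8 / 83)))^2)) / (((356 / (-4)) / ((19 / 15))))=-854369060521 / 2226217826160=-0.38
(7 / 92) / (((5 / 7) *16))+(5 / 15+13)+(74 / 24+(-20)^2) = 9194627 / 22080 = 416.42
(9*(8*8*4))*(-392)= -903168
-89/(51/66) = -1958/17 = -115.18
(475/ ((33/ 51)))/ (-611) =-8075/ 6721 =-1.20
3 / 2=1.50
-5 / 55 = -1 / 11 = -0.09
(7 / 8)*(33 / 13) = 2.22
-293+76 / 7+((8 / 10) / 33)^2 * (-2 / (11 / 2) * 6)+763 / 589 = -115591289294 / 411578475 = -280.85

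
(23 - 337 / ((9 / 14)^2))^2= 4120227721 / 6561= 627987.76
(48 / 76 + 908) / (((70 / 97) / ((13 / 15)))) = 1091.22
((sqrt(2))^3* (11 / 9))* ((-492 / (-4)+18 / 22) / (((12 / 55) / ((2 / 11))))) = 2270* sqrt(2) / 9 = 356.70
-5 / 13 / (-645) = 1 / 1677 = 0.00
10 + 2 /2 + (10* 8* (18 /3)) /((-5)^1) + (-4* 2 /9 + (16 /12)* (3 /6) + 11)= -668 /9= -74.22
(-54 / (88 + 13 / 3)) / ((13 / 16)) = -0.72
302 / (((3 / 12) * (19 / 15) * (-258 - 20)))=-9060 / 2641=-3.43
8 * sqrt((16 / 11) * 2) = 13.64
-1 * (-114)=114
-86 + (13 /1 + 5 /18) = -1309 /18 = -72.72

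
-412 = -412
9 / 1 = 9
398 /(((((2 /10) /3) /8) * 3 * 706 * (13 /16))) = 127360 /4589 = 27.75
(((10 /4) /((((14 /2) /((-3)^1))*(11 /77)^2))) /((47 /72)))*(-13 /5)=9828 /47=209.11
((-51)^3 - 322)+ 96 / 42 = -930795 / 7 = -132970.71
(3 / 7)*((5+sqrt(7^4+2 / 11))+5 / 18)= 95 / 42+3*sqrt(290543) / 77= 23.26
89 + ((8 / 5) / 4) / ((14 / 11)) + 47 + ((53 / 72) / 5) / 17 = 1168015 / 8568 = 136.32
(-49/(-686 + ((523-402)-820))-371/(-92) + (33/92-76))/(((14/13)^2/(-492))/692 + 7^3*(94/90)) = -98389310438016/492465980352703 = -0.20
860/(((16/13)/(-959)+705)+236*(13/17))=182267540/187665479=0.97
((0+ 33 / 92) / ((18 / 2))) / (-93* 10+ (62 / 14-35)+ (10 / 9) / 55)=-2541 / 61240904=-0.00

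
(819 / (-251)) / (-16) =819 / 4016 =0.20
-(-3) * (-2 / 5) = -6 / 5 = -1.20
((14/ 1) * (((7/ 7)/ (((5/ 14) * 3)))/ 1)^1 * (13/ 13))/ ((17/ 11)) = 2156/ 255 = 8.45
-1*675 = -675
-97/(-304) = 97/304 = 0.32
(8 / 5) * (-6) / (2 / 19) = -456 / 5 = -91.20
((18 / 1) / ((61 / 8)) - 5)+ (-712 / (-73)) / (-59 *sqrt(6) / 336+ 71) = -1056725877823 / 422358032675+ 2352448 *sqrt(6) / 6923902175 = -2.50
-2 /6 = -1 /3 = -0.33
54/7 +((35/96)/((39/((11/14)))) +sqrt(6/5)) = sqrt(30)/5 +404737/52416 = 8.82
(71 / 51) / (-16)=-71 / 816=-0.09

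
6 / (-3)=-2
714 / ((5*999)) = 238 / 1665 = 0.14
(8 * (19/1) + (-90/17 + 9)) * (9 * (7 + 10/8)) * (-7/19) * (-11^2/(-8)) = -665876673/10336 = -64423.05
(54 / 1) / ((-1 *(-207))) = 6 / 23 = 0.26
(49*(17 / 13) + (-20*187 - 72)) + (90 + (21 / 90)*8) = -712931 / 195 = -3656.06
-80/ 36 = -20/ 9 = -2.22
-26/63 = -0.41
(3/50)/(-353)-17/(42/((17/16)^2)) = -43373353/94886400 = -0.46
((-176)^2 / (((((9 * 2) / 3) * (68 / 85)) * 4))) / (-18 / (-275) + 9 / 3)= 1331000 / 2529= 526.29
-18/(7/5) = -12.86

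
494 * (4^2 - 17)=-494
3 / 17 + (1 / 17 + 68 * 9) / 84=10657 / 1428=7.46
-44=-44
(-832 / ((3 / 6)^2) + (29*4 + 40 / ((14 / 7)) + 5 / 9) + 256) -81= -27148 / 9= -3016.44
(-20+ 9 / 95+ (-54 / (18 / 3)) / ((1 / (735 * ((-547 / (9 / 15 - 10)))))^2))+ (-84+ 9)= -3455058910700719 / 209855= -16464029499.90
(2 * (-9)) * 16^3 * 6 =-442368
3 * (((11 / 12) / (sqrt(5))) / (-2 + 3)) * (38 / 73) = 209 * sqrt(5) / 730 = 0.64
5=5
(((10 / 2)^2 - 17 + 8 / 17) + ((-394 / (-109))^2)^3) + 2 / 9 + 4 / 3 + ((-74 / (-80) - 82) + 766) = 2925.53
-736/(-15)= 736/15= 49.07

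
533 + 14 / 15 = 8009 / 15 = 533.93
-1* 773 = -773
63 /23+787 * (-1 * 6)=-108543 /23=-4719.26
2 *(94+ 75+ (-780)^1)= -1222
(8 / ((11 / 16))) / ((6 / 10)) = 640 / 33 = 19.39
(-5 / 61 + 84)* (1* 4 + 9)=66547 / 61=1090.93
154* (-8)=-1232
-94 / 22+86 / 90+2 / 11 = -1552 / 495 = -3.14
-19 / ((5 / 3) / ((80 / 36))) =-76 / 3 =-25.33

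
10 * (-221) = -2210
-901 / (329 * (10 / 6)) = -2703 / 1645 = -1.64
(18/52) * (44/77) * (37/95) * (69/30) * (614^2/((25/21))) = 8662237092/154375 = 56111.66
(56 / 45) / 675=56 / 30375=0.00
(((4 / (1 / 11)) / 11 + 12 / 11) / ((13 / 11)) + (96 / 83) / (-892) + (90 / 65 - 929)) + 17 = -218073350 / 240617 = -906.31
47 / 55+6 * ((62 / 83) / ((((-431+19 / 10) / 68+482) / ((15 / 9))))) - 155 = -227593537106 / 1476635985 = -154.13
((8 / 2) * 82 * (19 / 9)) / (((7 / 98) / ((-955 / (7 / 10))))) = -119031200 / 9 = -13225688.89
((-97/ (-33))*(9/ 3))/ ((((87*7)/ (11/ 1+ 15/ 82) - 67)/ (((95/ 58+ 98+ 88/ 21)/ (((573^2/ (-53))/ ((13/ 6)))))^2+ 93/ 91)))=-973203215780425053238391/ 1352661615222670403226576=-0.72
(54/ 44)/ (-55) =-27/ 1210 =-0.02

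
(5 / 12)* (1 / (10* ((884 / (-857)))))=-857 / 21216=-0.04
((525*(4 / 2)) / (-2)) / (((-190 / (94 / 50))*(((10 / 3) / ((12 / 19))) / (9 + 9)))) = 159894 / 9025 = 17.72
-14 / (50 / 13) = -91 / 25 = -3.64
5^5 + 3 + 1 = 3129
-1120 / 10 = -112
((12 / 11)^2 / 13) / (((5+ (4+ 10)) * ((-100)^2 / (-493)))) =-4437 / 18679375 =-0.00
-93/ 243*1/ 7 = -0.05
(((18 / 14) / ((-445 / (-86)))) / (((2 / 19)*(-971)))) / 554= -7353 / 1675664410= -0.00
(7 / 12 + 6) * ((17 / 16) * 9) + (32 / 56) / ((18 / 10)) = 255107 / 4032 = 63.27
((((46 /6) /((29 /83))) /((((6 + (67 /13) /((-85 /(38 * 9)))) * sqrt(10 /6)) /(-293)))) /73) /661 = 5374499 * sqrt(15) /2972191788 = 0.01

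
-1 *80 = -80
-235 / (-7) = 235 / 7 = 33.57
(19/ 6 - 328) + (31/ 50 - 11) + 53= -21166/ 75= -282.21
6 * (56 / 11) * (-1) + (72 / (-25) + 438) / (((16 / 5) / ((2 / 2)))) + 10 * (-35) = -107611 / 440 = -244.57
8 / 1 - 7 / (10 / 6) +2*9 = 109 / 5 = 21.80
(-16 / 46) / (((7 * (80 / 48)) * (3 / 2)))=-16 / 805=-0.02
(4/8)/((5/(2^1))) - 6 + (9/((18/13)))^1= 7/10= 0.70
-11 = -11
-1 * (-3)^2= -9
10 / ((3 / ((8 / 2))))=40 / 3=13.33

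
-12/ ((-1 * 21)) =4/ 7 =0.57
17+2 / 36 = 17.06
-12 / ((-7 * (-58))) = -6 / 203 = -0.03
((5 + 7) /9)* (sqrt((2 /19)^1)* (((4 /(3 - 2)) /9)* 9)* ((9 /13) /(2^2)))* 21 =6.29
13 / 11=1.18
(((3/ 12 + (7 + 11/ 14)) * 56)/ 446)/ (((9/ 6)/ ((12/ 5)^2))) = 864/ 223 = 3.87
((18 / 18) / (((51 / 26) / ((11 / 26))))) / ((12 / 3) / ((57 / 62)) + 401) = 209 / 392785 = 0.00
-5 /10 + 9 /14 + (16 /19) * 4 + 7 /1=1398 /133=10.51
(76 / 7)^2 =5776 / 49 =117.88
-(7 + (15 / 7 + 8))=-17.14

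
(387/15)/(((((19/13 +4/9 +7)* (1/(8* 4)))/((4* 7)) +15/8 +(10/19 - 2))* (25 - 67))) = -3058848/2047855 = -1.49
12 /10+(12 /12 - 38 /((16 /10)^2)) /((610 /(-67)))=10621 /3904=2.72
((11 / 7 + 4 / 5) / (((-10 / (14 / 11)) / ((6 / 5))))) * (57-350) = 145914 / 1375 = 106.12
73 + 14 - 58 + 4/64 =465/16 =29.06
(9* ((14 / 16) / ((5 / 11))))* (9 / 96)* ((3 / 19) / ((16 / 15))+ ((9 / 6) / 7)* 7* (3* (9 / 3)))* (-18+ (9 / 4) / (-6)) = -407.33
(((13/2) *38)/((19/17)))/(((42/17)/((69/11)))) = 86411/154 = 561.11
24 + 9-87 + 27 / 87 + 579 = 15234 / 29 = 525.31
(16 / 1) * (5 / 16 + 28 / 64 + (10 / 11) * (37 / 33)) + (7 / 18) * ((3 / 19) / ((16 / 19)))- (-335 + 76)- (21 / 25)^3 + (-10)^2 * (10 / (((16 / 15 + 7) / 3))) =39850719533 / 60500000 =658.69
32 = 32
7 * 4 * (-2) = -56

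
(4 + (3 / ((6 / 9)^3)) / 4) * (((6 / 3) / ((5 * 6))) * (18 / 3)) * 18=1881 / 40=47.02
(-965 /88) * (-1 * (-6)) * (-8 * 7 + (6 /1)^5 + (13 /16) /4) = -1430399235 /2816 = -507954.27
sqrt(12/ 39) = 0.55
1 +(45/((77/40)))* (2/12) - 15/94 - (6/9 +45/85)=1306915/369138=3.54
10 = 10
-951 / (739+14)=-317 / 251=-1.26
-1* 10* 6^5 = -77760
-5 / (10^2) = -0.05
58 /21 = 2.76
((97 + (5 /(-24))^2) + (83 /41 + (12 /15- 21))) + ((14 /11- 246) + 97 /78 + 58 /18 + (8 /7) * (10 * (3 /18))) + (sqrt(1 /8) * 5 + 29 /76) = -39701936721 /249529280 + 5 * sqrt(2) /4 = -157.34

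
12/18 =2/3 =0.67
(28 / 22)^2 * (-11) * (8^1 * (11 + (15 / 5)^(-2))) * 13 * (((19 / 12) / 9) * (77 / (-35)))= 1936480 / 243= 7969.05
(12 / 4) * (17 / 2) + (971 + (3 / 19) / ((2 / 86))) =38125 / 38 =1003.29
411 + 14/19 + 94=9609/19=505.74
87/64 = 1.36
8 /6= 4 /3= 1.33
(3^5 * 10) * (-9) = -21870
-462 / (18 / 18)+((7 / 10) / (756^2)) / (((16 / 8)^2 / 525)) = -14370043 / 31104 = -462.00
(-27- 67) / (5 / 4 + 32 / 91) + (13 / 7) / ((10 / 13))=-56.28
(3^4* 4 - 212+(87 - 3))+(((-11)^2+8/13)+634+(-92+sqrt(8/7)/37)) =2* sqrt(14)/259+11175/13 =859.64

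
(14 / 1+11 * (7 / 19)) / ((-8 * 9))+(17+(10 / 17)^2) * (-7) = -48103615 / 395352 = -121.67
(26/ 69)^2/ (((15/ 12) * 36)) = 676/ 214245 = 0.00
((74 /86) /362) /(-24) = -37 /373584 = -0.00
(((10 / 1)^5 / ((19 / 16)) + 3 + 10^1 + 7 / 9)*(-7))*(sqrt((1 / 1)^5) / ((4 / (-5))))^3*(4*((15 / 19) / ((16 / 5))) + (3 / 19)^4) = 540574879588625 / 475411008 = 1137068.50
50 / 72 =25 / 36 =0.69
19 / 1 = 19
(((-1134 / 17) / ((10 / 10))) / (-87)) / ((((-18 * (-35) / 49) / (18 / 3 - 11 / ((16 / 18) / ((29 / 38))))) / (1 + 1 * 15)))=-153909 / 46835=-3.29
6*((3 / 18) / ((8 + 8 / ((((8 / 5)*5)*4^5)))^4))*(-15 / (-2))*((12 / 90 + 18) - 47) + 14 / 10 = 30350372036116487 / 22528995266560005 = 1.35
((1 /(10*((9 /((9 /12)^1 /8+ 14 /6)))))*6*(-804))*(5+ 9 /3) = -15611 /15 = -1040.73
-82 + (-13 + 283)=188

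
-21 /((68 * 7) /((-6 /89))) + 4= 12113 /3026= 4.00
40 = 40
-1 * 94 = -94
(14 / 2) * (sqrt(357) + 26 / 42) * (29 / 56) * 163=61451 / 168 + 4727 * sqrt(357) / 8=11530.03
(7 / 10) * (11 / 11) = 7 / 10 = 0.70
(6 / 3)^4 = 16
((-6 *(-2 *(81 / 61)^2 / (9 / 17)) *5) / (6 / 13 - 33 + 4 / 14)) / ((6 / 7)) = -15788682 / 2184227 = -7.23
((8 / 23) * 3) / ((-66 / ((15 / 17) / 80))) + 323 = 5556889 / 17204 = 323.00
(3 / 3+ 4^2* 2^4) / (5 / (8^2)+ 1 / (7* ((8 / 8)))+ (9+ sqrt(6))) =158542272 / 5286979 - 51580928* sqrt(6) / 15860937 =22.02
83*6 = 498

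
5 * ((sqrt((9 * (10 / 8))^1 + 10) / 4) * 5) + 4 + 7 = 11 + 25 * sqrt(85) / 8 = 39.81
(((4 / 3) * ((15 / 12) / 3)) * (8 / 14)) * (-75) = -500 / 21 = -23.81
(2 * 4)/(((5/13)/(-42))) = -873.60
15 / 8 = 1.88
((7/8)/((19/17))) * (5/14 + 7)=1751/304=5.76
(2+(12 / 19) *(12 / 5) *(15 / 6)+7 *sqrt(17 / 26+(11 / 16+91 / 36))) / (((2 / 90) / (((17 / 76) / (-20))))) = -357 *sqrt(94159) / 15808-8415 / 2888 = -9.84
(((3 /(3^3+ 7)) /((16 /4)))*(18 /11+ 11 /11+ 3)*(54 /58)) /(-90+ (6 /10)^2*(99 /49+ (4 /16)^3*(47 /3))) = -16405200 /12639326447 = -0.00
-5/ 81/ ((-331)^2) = -5/ 8874441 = -0.00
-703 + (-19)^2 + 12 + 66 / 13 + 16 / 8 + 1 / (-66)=-277081 / 858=-322.94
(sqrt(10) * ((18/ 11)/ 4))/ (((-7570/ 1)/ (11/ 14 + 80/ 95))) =-3897 * sqrt(10)/ 44299640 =-0.00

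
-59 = -59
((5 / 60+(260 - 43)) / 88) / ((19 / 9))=7815 / 6688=1.17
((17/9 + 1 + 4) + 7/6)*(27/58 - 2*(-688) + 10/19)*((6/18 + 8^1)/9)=21075625/2052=10270.77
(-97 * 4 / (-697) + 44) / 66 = 5176 / 7667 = 0.68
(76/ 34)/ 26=19/ 221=0.09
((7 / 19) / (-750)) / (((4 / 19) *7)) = -1 / 3000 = -0.00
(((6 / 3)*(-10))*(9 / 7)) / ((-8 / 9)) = 405 / 14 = 28.93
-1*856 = -856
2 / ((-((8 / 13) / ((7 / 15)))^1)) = -1.52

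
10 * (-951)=-9510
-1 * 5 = -5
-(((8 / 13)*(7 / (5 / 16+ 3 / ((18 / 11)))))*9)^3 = -14158437285888 / 2400721219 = -5897.58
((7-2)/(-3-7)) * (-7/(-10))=-7/20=-0.35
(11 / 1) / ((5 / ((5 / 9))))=11 / 9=1.22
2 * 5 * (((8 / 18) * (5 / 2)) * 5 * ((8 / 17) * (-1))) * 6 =-8000 / 51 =-156.86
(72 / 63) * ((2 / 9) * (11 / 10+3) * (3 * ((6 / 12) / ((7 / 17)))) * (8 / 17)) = 1.79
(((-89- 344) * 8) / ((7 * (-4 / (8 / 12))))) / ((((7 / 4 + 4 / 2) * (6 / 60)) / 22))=304832 / 63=4838.60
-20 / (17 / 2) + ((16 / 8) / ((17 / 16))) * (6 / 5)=-8 / 85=-0.09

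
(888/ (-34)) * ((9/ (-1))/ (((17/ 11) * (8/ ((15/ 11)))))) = 14985/ 578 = 25.93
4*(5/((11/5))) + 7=16.09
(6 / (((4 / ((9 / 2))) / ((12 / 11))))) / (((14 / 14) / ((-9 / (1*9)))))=-81 / 11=-7.36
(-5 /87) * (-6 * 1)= 0.34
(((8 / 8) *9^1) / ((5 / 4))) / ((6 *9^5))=2 / 98415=0.00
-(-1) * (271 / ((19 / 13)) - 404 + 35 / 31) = -128078 / 589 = -217.45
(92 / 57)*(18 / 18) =92 / 57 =1.61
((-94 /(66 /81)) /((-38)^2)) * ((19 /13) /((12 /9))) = -3807 /43472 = -0.09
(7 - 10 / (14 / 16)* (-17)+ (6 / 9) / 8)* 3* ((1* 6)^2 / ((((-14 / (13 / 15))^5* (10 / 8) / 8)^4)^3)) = 23222187975395284166437518627251280773808910621264091222841855350944583 / 709387485128367077249740668310500503663103846118568940551471225192497456094522612923022712727583183323076809756457805633544921875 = 0.00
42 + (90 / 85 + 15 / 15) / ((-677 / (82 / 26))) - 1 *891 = -127026268 / 149617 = -849.01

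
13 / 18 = 0.72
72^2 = 5184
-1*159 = -159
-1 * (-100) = 100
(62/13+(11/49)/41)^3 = 1939142873644101/17814345343613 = 108.85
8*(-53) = -424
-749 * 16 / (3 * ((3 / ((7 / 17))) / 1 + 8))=-784 / 3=-261.33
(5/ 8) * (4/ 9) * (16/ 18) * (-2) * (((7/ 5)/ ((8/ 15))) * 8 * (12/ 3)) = -1120/ 27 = -41.48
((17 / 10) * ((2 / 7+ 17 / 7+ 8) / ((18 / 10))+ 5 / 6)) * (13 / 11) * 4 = 4199 / 77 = 54.53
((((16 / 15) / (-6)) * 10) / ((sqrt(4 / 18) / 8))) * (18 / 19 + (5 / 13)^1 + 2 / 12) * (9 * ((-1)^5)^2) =-71072 * sqrt(2) / 247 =-406.93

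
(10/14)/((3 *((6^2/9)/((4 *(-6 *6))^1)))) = -60/7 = -8.57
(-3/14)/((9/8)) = -0.19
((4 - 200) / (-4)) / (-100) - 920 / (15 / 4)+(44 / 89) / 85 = -111576571 / 453900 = -245.82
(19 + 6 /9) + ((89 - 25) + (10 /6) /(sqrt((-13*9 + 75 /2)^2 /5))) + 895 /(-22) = 10*sqrt(5) /477 + 2837 /66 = 43.03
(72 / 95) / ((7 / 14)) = 144 / 95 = 1.52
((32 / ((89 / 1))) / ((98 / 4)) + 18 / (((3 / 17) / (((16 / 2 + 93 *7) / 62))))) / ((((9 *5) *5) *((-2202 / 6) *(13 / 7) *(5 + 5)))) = -146570833 / 207320226750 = -0.00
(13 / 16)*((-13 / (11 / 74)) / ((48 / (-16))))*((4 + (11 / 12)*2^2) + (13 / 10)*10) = 193843 / 396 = 489.50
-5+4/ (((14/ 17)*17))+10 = 37/ 7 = 5.29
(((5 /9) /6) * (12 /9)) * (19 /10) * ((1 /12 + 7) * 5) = 8075 /972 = 8.31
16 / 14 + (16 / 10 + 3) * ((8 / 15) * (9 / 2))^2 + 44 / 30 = 76402 / 2625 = 29.11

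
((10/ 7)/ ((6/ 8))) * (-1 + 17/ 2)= 100/ 7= 14.29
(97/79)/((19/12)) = 1164/1501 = 0.78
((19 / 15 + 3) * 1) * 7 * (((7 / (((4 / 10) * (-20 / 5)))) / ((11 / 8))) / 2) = -1568 / 33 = -47.52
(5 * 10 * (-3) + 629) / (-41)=-479 / 41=-11.68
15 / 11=1.36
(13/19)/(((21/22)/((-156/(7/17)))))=-252824/931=-271.56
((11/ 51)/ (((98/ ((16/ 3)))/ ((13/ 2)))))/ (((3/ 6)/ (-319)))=-364936/ 7497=-48.68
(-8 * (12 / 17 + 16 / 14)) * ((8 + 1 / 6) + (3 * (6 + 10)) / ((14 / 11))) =-1695760 / 2499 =-678.58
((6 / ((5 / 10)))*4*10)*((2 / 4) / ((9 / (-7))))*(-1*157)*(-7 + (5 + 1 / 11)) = -615440 / 11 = -55949.09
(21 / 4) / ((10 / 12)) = 63 / 10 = 6.30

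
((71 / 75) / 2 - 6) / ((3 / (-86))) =35647 / 225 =158.43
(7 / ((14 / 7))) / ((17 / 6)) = 21 / 17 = 1.24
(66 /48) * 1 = 11 /8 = 1.38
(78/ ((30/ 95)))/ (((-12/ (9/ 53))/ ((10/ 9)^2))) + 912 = 1298897/ 1431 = 907.68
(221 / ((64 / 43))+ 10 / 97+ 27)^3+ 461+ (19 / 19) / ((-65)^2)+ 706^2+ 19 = 5976528911338780284287 / 1010838647603200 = 5912445.99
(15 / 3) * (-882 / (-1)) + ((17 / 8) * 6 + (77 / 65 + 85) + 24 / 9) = 3519049 / 780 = 4511.60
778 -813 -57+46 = -46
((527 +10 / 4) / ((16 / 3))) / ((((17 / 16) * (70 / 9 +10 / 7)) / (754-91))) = 7805889 / 1160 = 6729.21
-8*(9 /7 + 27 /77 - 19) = 1528 /11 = 138.91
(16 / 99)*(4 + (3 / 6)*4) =32 / 33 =0.97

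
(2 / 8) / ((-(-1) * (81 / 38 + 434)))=19 / 33146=0.00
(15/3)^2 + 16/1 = 41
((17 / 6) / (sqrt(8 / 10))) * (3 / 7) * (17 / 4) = 289 * sqrt(5) / 112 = 5.77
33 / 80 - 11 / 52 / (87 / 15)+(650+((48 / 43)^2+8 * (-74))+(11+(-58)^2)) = 3434.62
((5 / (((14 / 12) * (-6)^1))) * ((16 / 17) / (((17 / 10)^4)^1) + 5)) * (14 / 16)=-36296425 / 11358856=-3.20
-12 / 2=-6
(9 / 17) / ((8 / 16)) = 18 / 17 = 1.06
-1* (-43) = 43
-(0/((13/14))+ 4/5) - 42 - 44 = -434/5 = -86.80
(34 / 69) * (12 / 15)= 136 / 345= 0.39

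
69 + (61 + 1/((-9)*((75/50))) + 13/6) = 7133/54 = 132.09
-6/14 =-3/7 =-0.43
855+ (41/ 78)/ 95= 6335591/ 7410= 855.01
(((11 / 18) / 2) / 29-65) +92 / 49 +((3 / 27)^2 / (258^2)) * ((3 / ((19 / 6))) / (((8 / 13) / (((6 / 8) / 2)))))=-63.11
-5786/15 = -385.73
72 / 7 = 10.29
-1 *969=-969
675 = 675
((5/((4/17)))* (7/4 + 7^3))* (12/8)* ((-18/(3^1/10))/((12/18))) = -15824025/16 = -989001.56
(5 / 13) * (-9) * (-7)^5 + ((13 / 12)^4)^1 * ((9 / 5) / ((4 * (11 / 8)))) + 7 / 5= 9584328569 / 164736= 58179.93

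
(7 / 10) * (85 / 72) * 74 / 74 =119 / 144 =0.83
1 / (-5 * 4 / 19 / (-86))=817 / 10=81.70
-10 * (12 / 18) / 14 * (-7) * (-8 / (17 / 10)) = -800 / 51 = -15.69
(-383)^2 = 146689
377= 377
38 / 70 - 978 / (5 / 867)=-5935463 / 35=-169584.66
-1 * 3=-3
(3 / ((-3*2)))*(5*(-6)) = 15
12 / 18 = 2 / 3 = 0.67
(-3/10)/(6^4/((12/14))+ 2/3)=-9/45380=-0.00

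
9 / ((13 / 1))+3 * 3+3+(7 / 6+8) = 1705 / 78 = 21.86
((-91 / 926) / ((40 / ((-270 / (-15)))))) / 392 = -117 / 1037120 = -0.00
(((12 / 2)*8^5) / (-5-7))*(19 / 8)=-38912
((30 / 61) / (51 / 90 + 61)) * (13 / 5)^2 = 6084 / 112667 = 0.05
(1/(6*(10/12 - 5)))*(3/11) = -3/275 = -0.01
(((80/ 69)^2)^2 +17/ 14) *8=3835124228/ 158669847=24.17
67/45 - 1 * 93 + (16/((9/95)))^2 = 11514938/405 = 28431.95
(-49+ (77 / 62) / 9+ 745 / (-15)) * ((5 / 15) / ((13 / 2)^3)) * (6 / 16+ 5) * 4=-4728194 / 1838889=-2.57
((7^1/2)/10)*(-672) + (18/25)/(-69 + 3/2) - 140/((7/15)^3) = -29634496/18375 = -1612.76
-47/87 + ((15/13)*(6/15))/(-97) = -59789/109707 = -0.54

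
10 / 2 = 5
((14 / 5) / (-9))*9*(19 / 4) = -133 / 10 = -13.30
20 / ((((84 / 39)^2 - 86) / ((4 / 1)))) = -1352 / 1375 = -0.98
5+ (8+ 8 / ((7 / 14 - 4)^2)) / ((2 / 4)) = 22.31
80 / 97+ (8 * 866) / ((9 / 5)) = 3360800 / 873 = 3849.71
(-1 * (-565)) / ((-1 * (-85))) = 113 / 17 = 6.65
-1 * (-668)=668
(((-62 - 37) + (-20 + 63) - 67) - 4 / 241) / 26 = -29647 / 6266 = -4.73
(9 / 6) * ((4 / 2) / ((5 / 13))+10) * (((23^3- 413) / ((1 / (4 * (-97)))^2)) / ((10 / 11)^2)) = 6102100665936 / 125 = 48816805327.49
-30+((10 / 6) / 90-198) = -12311 / 54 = -227.98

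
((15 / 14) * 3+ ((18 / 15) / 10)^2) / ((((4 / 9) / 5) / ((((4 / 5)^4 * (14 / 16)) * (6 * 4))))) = 312.43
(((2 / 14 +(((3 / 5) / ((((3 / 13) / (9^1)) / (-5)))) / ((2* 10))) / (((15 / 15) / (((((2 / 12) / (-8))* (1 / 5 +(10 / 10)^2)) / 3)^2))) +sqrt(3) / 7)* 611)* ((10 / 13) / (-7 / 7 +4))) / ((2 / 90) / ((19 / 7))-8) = -133950* sqrt(3) / 47831-85484211 / 30611840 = -7.64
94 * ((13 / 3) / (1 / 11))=13442 / 3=4480.67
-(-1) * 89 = 89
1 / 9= 0.11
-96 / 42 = -16 / 7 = -2.29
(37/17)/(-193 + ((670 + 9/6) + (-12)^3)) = -74/42483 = -0.00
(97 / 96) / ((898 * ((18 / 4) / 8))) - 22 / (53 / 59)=-62937475 / 2570076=-24.49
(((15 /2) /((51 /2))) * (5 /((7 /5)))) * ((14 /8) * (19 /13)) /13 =2375 /11492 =0.21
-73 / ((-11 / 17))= 1241 / 11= 112.82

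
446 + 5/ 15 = 1339/ 3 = 446.33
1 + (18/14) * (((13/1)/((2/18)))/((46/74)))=39122/161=242.99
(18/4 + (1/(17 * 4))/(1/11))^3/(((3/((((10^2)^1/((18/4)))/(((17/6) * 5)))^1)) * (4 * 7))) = 159275065/84189168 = 1.89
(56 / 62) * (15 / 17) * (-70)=-29400 / 527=-55.79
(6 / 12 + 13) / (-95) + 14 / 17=2201 / 3230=0.68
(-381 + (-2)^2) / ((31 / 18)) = -6786 / 31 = -218.90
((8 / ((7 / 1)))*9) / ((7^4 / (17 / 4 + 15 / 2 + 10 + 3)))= 1782 / 16807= 0.11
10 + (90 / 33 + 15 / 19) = 2825 / 209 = 13.52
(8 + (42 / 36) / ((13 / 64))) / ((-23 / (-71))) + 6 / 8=154915 / 3588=43.18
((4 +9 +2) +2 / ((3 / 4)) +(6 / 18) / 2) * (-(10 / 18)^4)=-66875 / 39366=-1.70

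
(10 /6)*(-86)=-430 /3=-143.33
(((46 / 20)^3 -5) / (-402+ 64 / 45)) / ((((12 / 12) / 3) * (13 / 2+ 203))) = -193509 / 755289400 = -0.00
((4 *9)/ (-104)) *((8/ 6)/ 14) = -3/ 91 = -0.03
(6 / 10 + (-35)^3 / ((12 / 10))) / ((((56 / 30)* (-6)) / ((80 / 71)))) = 5359285 / 1491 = 3594.42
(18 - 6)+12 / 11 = 144 / 11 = 13.09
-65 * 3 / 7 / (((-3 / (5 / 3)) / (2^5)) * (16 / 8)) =5200 / 21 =247.62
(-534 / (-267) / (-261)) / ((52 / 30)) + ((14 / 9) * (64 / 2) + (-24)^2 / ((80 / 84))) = 11104837 / 16965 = 654.57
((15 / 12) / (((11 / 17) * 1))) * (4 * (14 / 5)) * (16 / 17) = 224 / 11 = 20.36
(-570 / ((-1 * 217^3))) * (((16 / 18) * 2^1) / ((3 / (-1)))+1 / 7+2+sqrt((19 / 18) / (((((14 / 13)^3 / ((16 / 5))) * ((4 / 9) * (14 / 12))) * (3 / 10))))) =55670 / 643753719+7410 * sqrt(247) / 500697337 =0.00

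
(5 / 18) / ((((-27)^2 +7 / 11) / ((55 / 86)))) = 3025 / 12424248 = 0.00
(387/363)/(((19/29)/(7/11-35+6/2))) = -1290645/25289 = -51.04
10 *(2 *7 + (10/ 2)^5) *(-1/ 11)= -31390/ 11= -2853.64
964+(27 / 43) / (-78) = 963.99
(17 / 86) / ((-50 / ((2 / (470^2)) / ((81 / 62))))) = -527 / 19234867500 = -0.00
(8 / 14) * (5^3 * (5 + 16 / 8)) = 500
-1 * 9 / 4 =-2.25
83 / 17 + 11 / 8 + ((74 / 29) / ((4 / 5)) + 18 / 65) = 2492827 / 256360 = 9.72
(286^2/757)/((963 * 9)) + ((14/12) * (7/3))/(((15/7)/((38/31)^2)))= 60570264842/31525215795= 1.92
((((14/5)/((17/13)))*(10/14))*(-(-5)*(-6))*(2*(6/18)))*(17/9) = -520/9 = -57.78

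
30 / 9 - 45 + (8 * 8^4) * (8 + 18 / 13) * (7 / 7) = 307473.41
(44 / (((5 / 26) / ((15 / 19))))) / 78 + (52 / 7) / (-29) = 7944 / 3857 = 2.06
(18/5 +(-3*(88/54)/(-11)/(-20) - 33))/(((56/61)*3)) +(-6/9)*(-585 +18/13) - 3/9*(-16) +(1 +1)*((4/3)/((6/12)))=9559217/24570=389.06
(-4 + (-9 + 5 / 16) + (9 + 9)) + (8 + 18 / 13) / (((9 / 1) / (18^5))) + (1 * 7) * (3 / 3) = 409828865 / 208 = 1970331.08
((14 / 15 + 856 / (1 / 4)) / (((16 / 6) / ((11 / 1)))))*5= 70639.25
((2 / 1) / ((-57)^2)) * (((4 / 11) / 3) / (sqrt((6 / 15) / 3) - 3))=-40 / 1584429 - 8 * sqrt(30) / 14259861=-0.00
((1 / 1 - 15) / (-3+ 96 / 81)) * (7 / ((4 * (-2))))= -27 / 4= -6.75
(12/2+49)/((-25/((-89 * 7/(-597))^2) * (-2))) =4269419/3564090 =1.20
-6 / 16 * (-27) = 81 / 8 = 10.12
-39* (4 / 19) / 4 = -2.05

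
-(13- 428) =415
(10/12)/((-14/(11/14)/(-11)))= 605/1176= 0.51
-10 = -10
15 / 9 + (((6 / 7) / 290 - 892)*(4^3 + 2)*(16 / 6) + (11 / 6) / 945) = -737538133 / 4698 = -156989.81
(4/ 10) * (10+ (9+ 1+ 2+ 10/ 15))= 136/ 15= 9.07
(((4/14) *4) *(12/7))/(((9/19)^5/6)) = 158470336/321489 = 492.93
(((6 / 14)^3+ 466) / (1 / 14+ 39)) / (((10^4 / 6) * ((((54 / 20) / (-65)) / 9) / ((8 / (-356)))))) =415649 / 11927335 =0.03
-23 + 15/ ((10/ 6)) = -14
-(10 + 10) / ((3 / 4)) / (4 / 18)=-120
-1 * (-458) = 458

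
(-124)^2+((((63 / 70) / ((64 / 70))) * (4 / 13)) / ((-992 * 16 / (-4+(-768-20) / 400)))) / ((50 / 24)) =31726223472833 / 2063360000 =15376.00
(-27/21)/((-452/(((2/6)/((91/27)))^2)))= 729/26201084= 0.00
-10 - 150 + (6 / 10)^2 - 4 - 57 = -5516 / 25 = -220.64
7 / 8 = 0.88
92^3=778688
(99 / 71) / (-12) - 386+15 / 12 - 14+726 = 46453 / 142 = 327.13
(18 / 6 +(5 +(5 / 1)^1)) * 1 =13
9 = 9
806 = 806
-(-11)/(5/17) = 187/5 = 37.40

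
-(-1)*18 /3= 6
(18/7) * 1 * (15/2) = 135/7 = 19.29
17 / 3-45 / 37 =494 / 111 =4.45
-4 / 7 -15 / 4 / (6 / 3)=-137 / 56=-2.45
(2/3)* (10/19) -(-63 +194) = -7447/57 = -130.65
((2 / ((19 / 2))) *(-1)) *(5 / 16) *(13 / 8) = -65 / 608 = -0.11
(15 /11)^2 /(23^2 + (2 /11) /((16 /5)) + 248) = 1800 /752191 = 0.00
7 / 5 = 1.40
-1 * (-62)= 62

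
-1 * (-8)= 8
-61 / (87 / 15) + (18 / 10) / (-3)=-1612 / 145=-11.12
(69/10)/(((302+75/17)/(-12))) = -7038/26045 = -0.27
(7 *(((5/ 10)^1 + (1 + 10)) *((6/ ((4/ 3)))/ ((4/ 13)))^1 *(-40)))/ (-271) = 94185/ 542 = 173.77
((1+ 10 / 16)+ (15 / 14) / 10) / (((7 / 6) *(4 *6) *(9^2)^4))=97 / 67497258528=0.00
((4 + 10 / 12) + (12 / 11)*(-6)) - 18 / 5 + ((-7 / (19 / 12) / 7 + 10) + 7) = 69323 / 6270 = 11.06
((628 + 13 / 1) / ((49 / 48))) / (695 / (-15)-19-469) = -92304 / 78547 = -1.18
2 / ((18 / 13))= 13 / 9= 1.44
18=18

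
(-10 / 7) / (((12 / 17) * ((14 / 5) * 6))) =-425 / 3528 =-0.12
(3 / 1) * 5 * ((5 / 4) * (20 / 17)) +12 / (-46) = 8523 / 391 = 21.80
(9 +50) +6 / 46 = 59.13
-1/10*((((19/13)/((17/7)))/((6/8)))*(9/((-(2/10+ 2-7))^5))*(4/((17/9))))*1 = -83125/138498048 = -0.00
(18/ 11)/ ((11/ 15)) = 270/ 121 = 2.23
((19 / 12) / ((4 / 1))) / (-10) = -19 / 480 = -0.04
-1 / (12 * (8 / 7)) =-7 / 96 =-0.07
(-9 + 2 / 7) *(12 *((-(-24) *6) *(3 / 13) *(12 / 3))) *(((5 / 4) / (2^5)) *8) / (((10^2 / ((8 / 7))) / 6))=-948672 / 3185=-297.86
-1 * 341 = -341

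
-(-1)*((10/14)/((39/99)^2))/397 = 5445/469651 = 0.01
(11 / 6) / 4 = 11 / 24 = 0.46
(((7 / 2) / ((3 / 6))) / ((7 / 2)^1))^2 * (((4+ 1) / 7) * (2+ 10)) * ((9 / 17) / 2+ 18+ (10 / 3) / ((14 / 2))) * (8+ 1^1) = 4817160 / 833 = 5782.91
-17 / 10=-1.70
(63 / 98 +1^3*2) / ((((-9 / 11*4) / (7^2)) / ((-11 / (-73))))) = -31339 / 5256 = -5.96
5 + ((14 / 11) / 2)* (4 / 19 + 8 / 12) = 3485 / 627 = 5.56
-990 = -990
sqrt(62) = 7.87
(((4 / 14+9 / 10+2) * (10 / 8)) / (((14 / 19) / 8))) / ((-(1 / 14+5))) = -4237 / 497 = -8.53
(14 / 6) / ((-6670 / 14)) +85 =850376 / 10005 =85.00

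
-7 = -7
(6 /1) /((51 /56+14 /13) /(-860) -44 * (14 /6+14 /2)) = -11269440 /771334901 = -0.01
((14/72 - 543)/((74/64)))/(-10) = 78164/1665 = 46.95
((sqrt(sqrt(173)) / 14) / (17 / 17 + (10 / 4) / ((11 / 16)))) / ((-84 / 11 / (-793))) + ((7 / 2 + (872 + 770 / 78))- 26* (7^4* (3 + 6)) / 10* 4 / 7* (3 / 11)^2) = -70907153 / 47190 + 95953* 173^(1 / 4) / 59976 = -1496.79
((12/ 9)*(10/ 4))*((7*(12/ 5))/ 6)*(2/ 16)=7/ 6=1.17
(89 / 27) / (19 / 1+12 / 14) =623 / 3753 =0.17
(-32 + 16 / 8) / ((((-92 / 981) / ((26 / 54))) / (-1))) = -154.02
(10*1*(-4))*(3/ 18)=-20/ 3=-6.67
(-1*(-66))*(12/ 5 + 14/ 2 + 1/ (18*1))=624.07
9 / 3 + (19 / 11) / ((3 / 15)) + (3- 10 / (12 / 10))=208 / 33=6.30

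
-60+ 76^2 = 5716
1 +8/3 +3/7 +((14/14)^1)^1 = 107/21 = 5.10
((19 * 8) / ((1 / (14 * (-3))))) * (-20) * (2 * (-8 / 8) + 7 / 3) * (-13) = -553280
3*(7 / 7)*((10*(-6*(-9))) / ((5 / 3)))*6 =5832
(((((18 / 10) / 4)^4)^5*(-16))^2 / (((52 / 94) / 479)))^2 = 11073056039749821260228878283674004833832709933754922329766835483387824644283866863969 / 1246999899382765689241600000000000000000000000000000000000000000000000000000000000000000000000000000000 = 0.00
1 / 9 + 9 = 82 / 9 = 9.11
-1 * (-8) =8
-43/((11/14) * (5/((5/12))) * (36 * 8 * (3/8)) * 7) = -43/7128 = -0.01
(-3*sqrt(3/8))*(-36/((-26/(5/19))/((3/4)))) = -405*sqrt(6)/1976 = -0.50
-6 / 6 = -1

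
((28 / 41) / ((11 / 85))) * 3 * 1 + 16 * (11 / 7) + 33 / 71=9288457 / 224147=41.44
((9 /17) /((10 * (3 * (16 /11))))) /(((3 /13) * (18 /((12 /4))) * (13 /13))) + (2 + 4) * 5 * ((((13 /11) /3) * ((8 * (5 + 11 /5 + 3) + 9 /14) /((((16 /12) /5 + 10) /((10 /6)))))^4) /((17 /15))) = 10040626714820652624011 /30303856165376640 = 331331.65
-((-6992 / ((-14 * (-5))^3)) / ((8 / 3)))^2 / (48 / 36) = -5156163 / 117649000000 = -0.00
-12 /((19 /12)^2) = -1728 /361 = -4.79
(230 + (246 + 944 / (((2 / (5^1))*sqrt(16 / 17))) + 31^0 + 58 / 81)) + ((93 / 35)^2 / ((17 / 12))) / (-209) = 168408678547 / 352546425 + 590*sqrt(17) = 2910.32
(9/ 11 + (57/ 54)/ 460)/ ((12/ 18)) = 74729/ 60720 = 1.23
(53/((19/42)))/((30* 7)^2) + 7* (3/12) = 69931/39900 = 1.75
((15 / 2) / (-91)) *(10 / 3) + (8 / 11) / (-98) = -1977 / 7007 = -0.28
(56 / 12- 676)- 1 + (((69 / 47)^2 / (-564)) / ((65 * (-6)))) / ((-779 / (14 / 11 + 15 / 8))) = -7464881973056239 / 11102947901760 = -672.33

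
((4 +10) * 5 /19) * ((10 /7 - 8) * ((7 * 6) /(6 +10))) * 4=-4830 /19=-254.21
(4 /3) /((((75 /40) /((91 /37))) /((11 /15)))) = 32032 /24975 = 1.28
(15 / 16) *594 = 4455 / 8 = 556.88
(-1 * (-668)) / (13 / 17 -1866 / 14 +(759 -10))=79492 / 73361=1.08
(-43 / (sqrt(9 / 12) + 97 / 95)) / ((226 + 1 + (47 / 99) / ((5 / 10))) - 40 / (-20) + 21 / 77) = -3566205 / 5470598 + 3492675 * sqrt(3) / 10941196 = -0.10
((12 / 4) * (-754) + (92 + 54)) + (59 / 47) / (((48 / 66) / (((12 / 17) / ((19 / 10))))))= -32113261 / 15181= -2115.36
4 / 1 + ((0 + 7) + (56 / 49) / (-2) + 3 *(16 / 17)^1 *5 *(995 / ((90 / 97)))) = 5408563 / 357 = 15150.04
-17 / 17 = -1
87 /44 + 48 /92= 2.50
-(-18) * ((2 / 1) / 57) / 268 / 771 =1 / 327161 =0.00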